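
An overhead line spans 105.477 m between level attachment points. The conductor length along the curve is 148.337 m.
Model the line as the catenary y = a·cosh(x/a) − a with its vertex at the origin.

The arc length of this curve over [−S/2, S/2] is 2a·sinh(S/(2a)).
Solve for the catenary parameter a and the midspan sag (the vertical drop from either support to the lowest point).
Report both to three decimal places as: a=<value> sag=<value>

a=35.668 sag=46.631

seed: a₀ = √(S³/(24(L−S))) = √(105.477³/(24·42.860)) = 33.775746
iter 1: u=1.561431  f(a)=+5.539e+00  f'(a)=-3.213e+00  a ← 33.775746 − (+5.539e+00/-3.213e+00) = 35.499517
iter 2: u=1.485612  f(a)=+4.522e-01  f'(a)=-2.708e+00  a ← 35.499517 − (+4.522e-01/-2.708e+00) = 35.666525
iter 3: u=1.478655  f(a)=+3.608e-03  f'(a)=-2.665e+00  a ← 35.666525 − (+3.608e-03/-2.665e+00) = 35.667878
iter 4: u=1.478599  f(a)=+2.336e-07  f'(a)=-2.665e+00  a ← 35.667878 − (+2.336e-07/-2.665e+00) = 35.667878
iter 5: u=1.478599  f(a)=+0.000e+00  f'(a)=-2.665e+00  a ← 35.667878 − (+0.000e+00/-2.665e+00) = 35.667878
converged: |Δa| < 1e-12 after 5 iterations
sag = a·(cosh(S/(2a)) − 1) = 35.667878·(cosh(1.478599) − 1) = 46.631356
T_max/T_min = cosh(S/(2a)) = 2.307377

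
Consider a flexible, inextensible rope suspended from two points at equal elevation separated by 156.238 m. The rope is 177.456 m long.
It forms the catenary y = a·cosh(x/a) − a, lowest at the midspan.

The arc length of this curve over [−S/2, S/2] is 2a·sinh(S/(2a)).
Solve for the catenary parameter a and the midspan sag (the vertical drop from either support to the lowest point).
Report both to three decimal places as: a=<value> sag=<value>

seed: a₀ = √(S³/(24(L−S))) = √(156.238³/(24·21.218)) = 86.541051
iter 1: u=0.902681  f(a)=+8.814e-01  f'(a)=-5.315e-01  a ← 86.541051 − (+8.814e-01/-5.315e-01) = 88.199434
iter 2: u=0.885709  f(a)=+2.597e-02  f'(a)=-5.006e-01  a ← 88.199434 − (+2.597e-02/-5.006e-01) = 88.251321
iter 3: u=0.885188  f(a)=+2.407e-05  f'(a)=-4.997e-01  a ← 88.251321 − (+2.407e-05/-4.997e-01) = 88.251369
iter 4: u=0.885187  f(a)=+2.075e-11  f'(a)=-4.997e-01  a ← 88.251369 − (+2.075e-11/-4.997e-01) = 88.251369
converged: |Δa| < 1e-12 after 4 iterations
sag = a·(cosh(S/(2a)) − 1) = 88.251369·(cosh(0.885187) − 1) = 36.892397
T_max/T_min = cosh(S/(2a)) = 1.418038

a=88.251 sag=36.892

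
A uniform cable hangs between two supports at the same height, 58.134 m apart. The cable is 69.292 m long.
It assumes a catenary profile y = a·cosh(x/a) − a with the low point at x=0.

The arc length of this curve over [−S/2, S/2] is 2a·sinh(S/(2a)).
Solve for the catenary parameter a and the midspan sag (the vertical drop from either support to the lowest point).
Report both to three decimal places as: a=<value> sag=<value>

seed: a₀ = √(S³/(24(L−S))) = √(58.134³/(24·11.158)) = 27.086102
iter 1: u=1.073133  f(a)=+6.604e-01  f'(a)=-9.228e-01  a ← 27.086102 − (+6.604e-01/-9.228e-01) = 27.801769
iter 2: u=1.045509  f(a)=+2.708e-02  f'(a)=-8.485e-01  a ← 27.801769 − (+2.708e-02/-8.485e-01) = 27.833682
iter 3: u=1.044310  f(a)=+4.984e-05  f'(a)=-8.454e-01  a ← 27.833682 − (+4.984e-05/-8.454e-01) = 27.833741
iter 4: u=1.044308  f(a)=+1.695e-10  f'(a)=-8.454e-01  a ← 27.833741 − (+1.695e-10/-8.454e-01) = 27.833741
iter 5: u=1.044308  f(a)=-1.421e-14  f'(a)=-8.454e-01  a ← 27.833741 − (-1.421e-14/-8.454e-01) = 27.833741
converged: |Δa| < 1e-12 after 5 iterations
sag = a·(cosh(S/(2a)) − 1) = 27.833741·(cosh(1.044308) − 1) = 16.607934
T_max/T_min = cosh(S/(2a)) = 1.596683

a=27.834 sag=16.608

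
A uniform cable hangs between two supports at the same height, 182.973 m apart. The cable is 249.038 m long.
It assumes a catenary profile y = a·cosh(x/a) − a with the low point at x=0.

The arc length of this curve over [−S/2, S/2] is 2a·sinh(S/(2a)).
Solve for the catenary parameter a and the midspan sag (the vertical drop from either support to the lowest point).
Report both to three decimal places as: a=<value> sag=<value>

a=65.277 sag=75.315

seed: a₀ = √(S³/(24(L−S))) = √(182.973³/(24·66.065)) = 62.156875
iter 1: u=1.471865  f(a)=+7.537e+00  f'(a)=-2.623e+00  a ← 62.156875 − (+7.537e+00/-2.623e+00) = 65.029733
iter 2: u=1.406841  f(a)=+5.540e-01  f'(a)=-2.251e+00  a ← 65.029733 − (+5.540e-01/-2.251e+00) = 65.275889
iter 3: u=1.401536  f(a)=+3.519e-03  f'(a)=-2.222e+00  a ← 65.275889 − (+3.519e-03/-2.222e+00) = 65.277472
iter 4: u=1.401502  f(a)=+1.439e-07  f'(a)=-2.222e+00  a ← 65.277472 − (+1.439e-07/-2.222e+00) = 65.277473
iter 5: u=1.401502  f(a)=-2.842e-14  f'(a)=-2.222e+00  a ← 65.277473 − (-2.842e-14/-2.222e+00) = 65.277473
converged: |Δa| < 1e-12 after 5 iterations
sag = a·(cosh(S/(2a)) − 1) = 65.277473·(cosh(1.401502) − 1) = 75.314596
T_max/T_min = cosh(S/(2a)) = 2.153761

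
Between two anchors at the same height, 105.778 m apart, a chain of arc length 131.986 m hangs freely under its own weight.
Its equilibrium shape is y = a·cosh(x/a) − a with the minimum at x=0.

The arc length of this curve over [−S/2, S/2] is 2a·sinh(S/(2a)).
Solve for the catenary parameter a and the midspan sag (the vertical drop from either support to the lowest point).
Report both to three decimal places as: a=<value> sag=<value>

seed: a₀ = √(S³/(24(L−S))) = √(105.778³/(24·26.208)) = 43.378094
iter 1: u=1.219256  f(a)=+2.018e+00  f'(a)=-1.398e+00  a ← 43.378094 − (+2.018e+00/-1.398e+00) = 44.822100
iter 2: u=1.179976  f(a)=+1.052e-01  f'(a)=-1.256e+00  a ← 44.822100 − (+1.052e-01/-1.256e+00) = 44.905861
iter 3: u=1.177775  f(a)=+3.203e-04  f'(a)=-1.248e+00  a ← 44.905861 − (+3.203e-04/-1.248e+00) = 44.906118
iter 4: u=1.177768  f(a)=+2.990e-09  f'(a)=-1.248e+00  a ← 44.906118 − (+2.990e-09/-1.248e+00) = 44.906118
iter 5: u=1.177768  f(a)=-2.842e-14  f'(a)=-1.248e+00  a ← 44.906118 − (-2.842e-14/-1.248e+00) = 44.906118
converged: |Δa| < 1e-12 after 5 iterations
sag = a·(cosh(S/(2a)) − 1) = 44.906118·(cosh(1.177768) − 1) = 34.916407
T_max/T_min = cosh(S/(2a)) = 1.777542

a=44.906 sag=34.916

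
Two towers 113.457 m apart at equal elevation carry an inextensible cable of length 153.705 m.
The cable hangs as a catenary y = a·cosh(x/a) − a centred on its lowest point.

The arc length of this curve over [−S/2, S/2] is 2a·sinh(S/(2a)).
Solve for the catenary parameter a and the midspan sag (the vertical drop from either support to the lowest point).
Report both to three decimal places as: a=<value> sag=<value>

a=40.804 sag=46.209

seed: a₀ = √(S³/(24(L−S))) = √(113.457³/(24·40.248)) = 38.883842
iter 1: u=1.458922  f(a)=+4.507e+00  f'(a)=-2.546e+00  a ← 38.883842 − (+4.507e+00/-2.546e+00) = 40.654286
iter 2: u=1.395388  f(a)=+3.261e-01  f'(a)=-2.189e+00  a ← 40.654286 − (+3.261e-01/-2.189e+00) = 40.803225
iter 3: u=1.390295  f(a)=+2.001e-03  f'(a)=-2.163e+00  a ← 40.803225 − (+2.001e-03/-2.163e+00) = 40.804151
iter 4: u=1.390263  f(a)=+7.642e-08  f'(a)=-2.162e+00  a ← 40.804151 − (+7.642e-08/-2.162e+00) = 40.804151
iter 5: u=1.390263  f(a)=+0.000e+00  f'(a)=-2.162e+00  a ← 40.804151 − (+0.000e+00/-2.162e+00) = 40.804151
converged: |Δa| < 1e-12 after 5 iterations
sag = a·(cosh(S/(2a)) − 1) = 40.804151·(cosh(1.390263) − 1) = 46.208983
T_max/T_min = cosh(S/(2a)) = 2.132458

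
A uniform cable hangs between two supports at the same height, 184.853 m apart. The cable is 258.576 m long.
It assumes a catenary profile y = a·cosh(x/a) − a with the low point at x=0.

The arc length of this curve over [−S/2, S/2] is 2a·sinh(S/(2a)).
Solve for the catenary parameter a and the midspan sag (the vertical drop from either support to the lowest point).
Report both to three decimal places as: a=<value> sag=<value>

a=63.039 sag=80.799

seed: a₀ = √(S³/(24(L−S))) = √(184.853³/(24·73.723)) = 59.749274
iter 1: u=1.546906  f(a)=+9.340e+00  f'(a)=-3.111e+00  a ← 59.749274 − (+9.340e+00/-3.111e+00) = 62.751592
iter 2: u=1.472895  f(a)=+7.502e-01  f'(a)=-2.630e+00  a ← 62.751592 − (+7.502e-01/-2.630e+00) = 63.036869
iter 3: u=1.466229  f(a)=+5.773e-03  f'(a)=-2.589e+00  a ← 63.036869 − (+5.773e-03/-2.589e+00) = 63.039098
iter 4: u=1.466177  f(a)=+3.477e-07  f'(a)=-2.589e+00  a ← 63.039098 − (+3.477e-07/-2.589e+00) = 63.039098
iter 5: u=1.466177  f(a)=+0.000e+00  f'(a)=-2.589e+00  a ← 63.039098 − (+0.000e+00/-2.589e+00) = 63.039098
converged: |Δa| < 1e-12 after 5 iterations
sag = a·(cosh(S/(2a)) − 1) = 63.039098·(cosh(1.466177) − 1) = 80.798709
T_max/T_min = cosh(S/(2a)) = 2.281724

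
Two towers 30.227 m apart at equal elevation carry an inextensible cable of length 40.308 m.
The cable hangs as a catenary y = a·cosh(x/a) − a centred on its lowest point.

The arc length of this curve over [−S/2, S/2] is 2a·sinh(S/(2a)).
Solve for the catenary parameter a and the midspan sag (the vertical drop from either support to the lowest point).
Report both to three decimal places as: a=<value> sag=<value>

a=11.182 sag=11.866

seed: a₀ = √(S³/(24(L−S))) = √(30.227³/(24·10.081)) = 10.684031
iter 1: u=1.414588  f(a)=+1.058e+00  f'(a)=-2.293e+00  a ← 10.684031 − (+1.058e+00/-2.293e+00) = 11.145507
iter 2: u=1.356017  f(a)=+7.241e-02  f'(a)=-1.989e+00  a ← 11.145507 − (+7.241e-02/-1.989e+00) = 11.181919
iter 3: u=1.351602  f(a)=+3.943e-04  f'(a)=-1.967e+00  a ← 11.181919 − (+3.943e-04/-1.967e+00) = 11.182120
iter 4: u=1.351577  f(a)=+1.183e-08  f'(a)=-1.967e+00  a ← 11.182120 − (+1.183e-08/-1.967e+00) = 11.182120
iter 5: u=1.351577  f(a)=+0.000e+00  f'(a)=-1.967e+00  a ← 11.182120 − (+0.000e+00/-1.967e+00) = 11.182120
converged: |Δa| < 1e-12 after 5 iterations
sag = a·(cosh(S/(2a)) − 1) = 11.182120·(cosh(1.351577) − 1) = 11.866167
T_max/T_min = cosh(S/(2a)) = 2.061173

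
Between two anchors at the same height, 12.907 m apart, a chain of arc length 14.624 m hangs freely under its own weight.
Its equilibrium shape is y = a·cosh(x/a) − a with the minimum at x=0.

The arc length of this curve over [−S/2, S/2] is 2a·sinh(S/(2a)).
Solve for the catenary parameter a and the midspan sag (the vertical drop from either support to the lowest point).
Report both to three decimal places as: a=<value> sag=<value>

a=7.363 sag=3.014

seed: a₀ = √(S³/(24(L−S))) = √(12.907³/(24·1.717)) = 7.223492
iter 1: u=0.893404  f(a)=+6.984e-02  f'(a)=-5.144e-01  a ← 7.223492 − (+6.984e-02/-5.144e-01) = 7.359252
iter 2: u=0.876923  f(a)=+2.018e-03  f'(a)=-4.851e-01  a ← 7.359252 − (+2.018e-03/-4.851e-01) = 7.363411
iter 3: u=0.876428  f(a)=+1.795e-06  f'(a)=-4.842e-01  a ← 7.363411 − (+1.795e-06/-4.842e-01) = 7.363415
iter 4: u=0.876428  f(a)=+1.423e-12  f'(a)=-4.842e-01  a ← 7.363415 − (+1.423e-12/-4.842e-01) = 7.363415
converged: |Δa| < 1e-12 after 4 iterations
sag = a·(cosh(S/(2a)) − 1) = 7.363415·(cosh(0.876428) − 1) = 3.013734
T_max/T_min = cosh(S/(2a)) = 1.409285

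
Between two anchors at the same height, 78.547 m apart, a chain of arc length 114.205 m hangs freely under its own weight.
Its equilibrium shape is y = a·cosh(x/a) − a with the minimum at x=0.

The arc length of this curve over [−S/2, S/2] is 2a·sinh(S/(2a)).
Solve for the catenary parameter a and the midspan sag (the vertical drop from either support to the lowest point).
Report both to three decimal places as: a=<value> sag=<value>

seed: a₀ = √(S³/(24(L−S))) = √(78.547³/(24·35.658)) = 23.796347
iter 1: u=1.650400  f(a)=+5.183e+00  f'(a)=-3.897e+00  a ← 23.796347 − (+5.183e+00/-3.897e+00) = 25.126537
iter 2: u=1.563029  f(a)=+4.664e-01  f'(a)=-3.224e+00  a ← 25.126537 − (+4.664e-01/-3.224e+00) = 25.271176
iter 3: u=1.554083  f(a)=+4.600e-03  f'(a)=-3.161e+00  a ← 25.271176 − (+4.600e-03/-3.161e+00) = 25.272631
iter 4: u=1.553993  f(a)=+4.573e-07  f'(a)=-3.160e+00  a ← 25.272631 − (+4.573e-07/-3.160e+00) = 25.272632
iter 5: u=1.553993  f(a)=-1.421e-14  f'(a)=-3.160e+00  a ← 25.272632 − (-1.421e-14/-3.160e+00) = 25.272632
converged: |Δa| < 1e-12 after 5 iterations
sag = a·(cosh(S/(2a)) − 1) = 25.272632·(cosh(1.553993) − 1) = 37.172556
T_max/T_min = cosh(S/(2a)) = 2.470862

a=25.273 sag=37.173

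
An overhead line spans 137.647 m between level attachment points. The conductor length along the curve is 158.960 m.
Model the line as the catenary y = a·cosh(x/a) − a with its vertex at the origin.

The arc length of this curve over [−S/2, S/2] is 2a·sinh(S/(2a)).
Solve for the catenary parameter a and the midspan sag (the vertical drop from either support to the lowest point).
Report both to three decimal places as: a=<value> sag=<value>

seed: a₀ = √(S³/(24(L−S))) = √(137.647³/(24·21.313)) = 71.403946
iter 1: u=0.963861  f(a)=+1.012e+00  f'(a)=-6.543e-01  a ← 71.403946 − (+1.012e+00/-6.543e-01) = 72.950943
iter 2: u=0.943422  f(a)=+3.383e-02  f'(a)=-6.112e-01  a ← 72.950943 − (+3.383e-02/-6.112e-01) = 73.006290
iter 3: u=0.942706  f(a)=+4.068e-05  f'(a)=-6.098e-01  a ← 73.006290 − (+4.068e-05/-6.098e-01) = 73.006357
iter 4: u=0.942706  f(a)=+5.903e-11  f'(a)=-6.098e-01  a ← 73.006357 − (+5.903e-11/-6.098e-01) = 73.006357
iter 5: u=0.942706  f(a)=-5.684e-14  f'(a)=-6.098e-01  a ← 73.006357 − (-5.684e-14/-6.098e-01) = 73.006357
converged: |Δa| < 1e-12 after 5 iterations
sag = a·(cosh(S/(2a)) − 1) = 73.006357·(cosh(0.942706) − 1) = 34.914904
T_max/T_min = cosh(S/(2a)) = 1.478245

a=73.006 sag=34.915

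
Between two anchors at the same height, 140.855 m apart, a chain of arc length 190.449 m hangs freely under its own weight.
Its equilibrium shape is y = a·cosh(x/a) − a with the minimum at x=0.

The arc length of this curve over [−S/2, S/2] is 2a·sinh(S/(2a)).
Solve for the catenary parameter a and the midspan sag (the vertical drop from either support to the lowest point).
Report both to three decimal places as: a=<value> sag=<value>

seed: a₀ = √(S³/(24(L−S))) = √(140.855³/(24·49.594)) = 48.454957
iter 1: u=1.453463  f(a)=+5.510e+00  f'(a)=-2.513e+00  a ← 48.454957 − (+5.510e+00/-2.513e+00) = 50.647164
iter 2: u=1.390552  f(a)=+3.960e-01  f'(a)=-2.164e+00  a ← 50.647164 − (+3.960e-01/-2.164e+00) = 50.830153
iter 3: u=1.385546  f(a)=+2.395e-03  f'(a)=-2.138e+00  a ← 50.830153 − (+2.395e-03/-2.138e+00) = 50.831274
iter 4: u=1.385515  f(a)=+8.883e-08  f'(a)=-2.138e+00  a ← 50.831274 − (+8.883e-08/-2.138e+00) = 50.831274
iter 5: u=1.385515  f(a)=-2.842e-14  f'(a)=-2.138e+00  a ← 50.831274 − (-2.842e-14/-2.138e+00) = 50.831274
converged: |Δa| < 1e-12 after 5 iterations
sag = a·(cosh(S/(2a)) − 1) = 50.831274·(cosh(1.385515) − 1) = 57.110951
T_max/T_min = cosh(S/(2a)) = 2.123540

a=50.831 sag=57.111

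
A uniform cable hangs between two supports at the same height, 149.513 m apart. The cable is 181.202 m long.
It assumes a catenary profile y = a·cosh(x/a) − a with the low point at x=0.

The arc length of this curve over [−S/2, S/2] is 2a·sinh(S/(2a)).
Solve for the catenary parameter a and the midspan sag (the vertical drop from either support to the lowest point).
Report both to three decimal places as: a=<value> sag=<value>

seed: a₀ = √(S³/(24(L−S))) = √(149.513³/(24·31.689)) = 66.291607
iter 1: u=1.127692  f(a)=+2.077e+00  f'(a)=-1.083e+00  a ← 66.291607 − (+2.077e+00/-1.083e+00) = 68.208952
iter 2: u=1.095992  f(a)=+9.352e-02  f'(a)=-9.877e-01  a ← 68.208952 − (+9.352e-02/-9.877e-01) = 68.303634
iter 3: u=1.094473  f(a)=+2.094e-04  f'(a)=-9.833e-01  a ← 68.303634 − (+2.094e-04/-9.833e-01) = 68.303847
iter 4: u=1.094470  f(a)=+1.055e-09  f'(a)=-9.833e-01  a ← 68.303847 − (+1.055e-09/-9.833e-01) = 68.303847
iter 5: u=1.094470  f(a)=+2.842e-14  f'(a)=-9.833e-01  a ← 68.303847 − (+2.842e-14/-9.833e-01) = 68.303847
converged: |Δa| < 1e-12 after 5 iterations
sag = a·(cosh(S/(2a)) − 1) = 68.303847·(cosh(1.094470) − 1) = 45.159613
T_max/T_min = cosh(S/(2a)) = 1.661158

a=68.304 sag=45.160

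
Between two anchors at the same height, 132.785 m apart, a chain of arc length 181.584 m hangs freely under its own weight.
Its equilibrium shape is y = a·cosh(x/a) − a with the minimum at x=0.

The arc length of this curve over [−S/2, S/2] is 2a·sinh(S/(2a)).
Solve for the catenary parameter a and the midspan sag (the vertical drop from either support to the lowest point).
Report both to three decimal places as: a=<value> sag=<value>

a=46.993 sag=55.240

seed: a₀ = √(S³/(24(L−S))) = √(132.785³/(24·48.799)) = 44.710800
iter 1: u=1.484932  f(a)=+5.671e+00  f'(a)=-2.704e+00  a ← 44.710800 − (+5.671e+00/-2.704e+00) = 46.808461
iter 2: u=1.418387  f(a)=+4.235e-01  f'(a)=-2.314e+00  a ← 46.808461 − (+4.235e-01/-2.314e+00) = 46.991529
iter 3: u=1.412861  f(a)=+2.784e-03  f'(a)=-2.283e+00  a ← 46.991529 − (+2.784e-03/-2.283e+00) = 46.992748
iter 4: u=1.412824  f(a)=+1.220e-07  f'(a)=-2.283e+00  a ← 46.992748 − (+1.220e-07/-2.283e+00) = 46.992748
iter 5: u=1.412824  f(a)=+0.000e+00  f'(a)=-2.283e+00  a ← 46.992748 − (+0.000e+00/-2.283e+00) = 46.992748
converged: |Δa| < 1e-12 after 5 iterations
sag = a·(cosh(S/(2a)) − 1) = 46.992748·(cosh(1.412824) − 1) = 55.239857
T_max/T_min = cosh(S/(2a)) = 2.175497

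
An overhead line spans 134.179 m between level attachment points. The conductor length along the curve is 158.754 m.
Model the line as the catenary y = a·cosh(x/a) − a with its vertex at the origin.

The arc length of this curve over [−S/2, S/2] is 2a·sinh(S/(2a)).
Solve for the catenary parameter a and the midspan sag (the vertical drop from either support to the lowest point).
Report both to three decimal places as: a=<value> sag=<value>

a=65.688 sag=37.344

seed: a₀ = √(S³/(24(L−S))) = √(134.179³/(24·24.575)) = 63.999185
iter 1: u=1.048287  f(a)=+1.386e+00  f'(a)=-8.558e-01  a ← 63.999185 − (+1.386e+00/-8.558e-01) = 65.618992
iter 2: u=1.022410  f(a)=+5.437e-02  f'(a)=-7.898e-01  a ← 65.618992 − (+5.437e-02/-7.898e-01) = 65.687830
iter 3: u=1.021338  f(a)=+9.121e-05  f'(a)=-7.872e-01  a ← 65.687830 − (+9.121e-05/-7.872e-01) = 65.687946
iter 4: u=1.021337  f(a)=+2.576e-10  f'(a)=-7.872e-01  a ← 65.687946 − (+2.576e-10/-7.872e-01) = 65.687946
iter 5: u=1.021337  f(a)=+0.000e+00  f'(a)=-7.872e-01  a ← 65.687946 − (+0.000e+00/-7.872e-01) = 65.687946
converged: |Δa| < 1e-12 after 5 iterations
sag = a·(cosh(S/(2a)) − 1) = 65.687946·(cosh(1.021337) − 1) = 37.344158
T_max/T_min = cosh(S/(2a)) = 1.568509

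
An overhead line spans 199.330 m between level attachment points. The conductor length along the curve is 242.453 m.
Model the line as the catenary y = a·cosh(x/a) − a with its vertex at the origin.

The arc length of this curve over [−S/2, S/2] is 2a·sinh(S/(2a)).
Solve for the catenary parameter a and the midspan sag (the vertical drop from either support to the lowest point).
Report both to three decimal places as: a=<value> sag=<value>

a=90.186 sag=60.908

seed: a₀ = √(S³/(24(L−S))) = √(199.330³/(24·43.123)) = 87.478010
iter 1: u=1.139315  f(a)=+2.887e+00  f'(a)=-1.120e+00  a ← 87.478010 − (+2.887e+00/-1.120e+00) = 90.055617
iter 2: u=1.106705  f(a)=+1.325e-01  f'(a)=-1.019e+00  a ← 90.055617 − (+1.325e-01/-1.019e+00) = 90.185620
iter 3: u=1.105110  f(a)=+3.089e-04  f'(a)=-1.015e+00  a ← 90.185620 − (+3.089e-04/-1.015e+00) = 90.185924
iter 4: u=1.105106  f(a)=+1.688e-09  f'(a)=-1.015e+00  a ← 90.185924 − (+1.688e-09/-1.015e+00) = 90.185924
iter 5: u=1.105106  f(a)=+8.527e-14  f'(a)=-1.015e+00  a ← 90.185924 − (+8.527e-14/-1.015e+00) = 90.185924
converged: |Δa| < 1e-12 after 5 iterations
sag = a·(cosh(S/(2a)) − 1) = 90.185924·(cosh(1.105106) − 1) = 60.907971
T_max/T_min = cosh(S/(2a)) = 1.675360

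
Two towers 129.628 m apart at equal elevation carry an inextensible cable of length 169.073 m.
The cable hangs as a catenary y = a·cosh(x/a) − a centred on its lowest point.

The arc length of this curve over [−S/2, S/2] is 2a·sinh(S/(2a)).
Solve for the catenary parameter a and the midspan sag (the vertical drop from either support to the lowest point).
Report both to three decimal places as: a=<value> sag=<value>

seed: a₀ = √(S³/(24(L−S))) = √(129.628³/(24·39.445)) = 47.967450
iter 1: u=1.351208  f(a)=+3.761e+00  f'(a)=-1.965e+00  a ← 47.967450 − (+3.761e+00/-1.965e+00) = 49.881480
iter 2: u=1.299360  f(a)=+2.369e-01  f'(a)=-1.725e+00  a ← 49.881480 − (+2.369e-01/-1.725e+00) = 50.018804
iter 3: u=1.295793  f(a)=+1.079e-03  f'(a)=-1.709e+00  a ← 50.018804 − (+1.079e-03/-1.709e+00) = 50.019435
iter 4: u=1.295776  f(a)=+2.260e-08  f'(a)=-1.709e+00  a ← 50.019435 − (+2.260e-08/-1.709e+00) = 50.019435
iter 5: u=1.295776  f(a)=+2.842e-14  f'(a)=-1.709e+00  a ← 50.019435 − (+2.842e-14/-1.709e+00) = 50.019435
converged: |Δa| < 1e-12 after 5 iterations
sag = a·(cosh(S/(2a)) − 1) = 50.019435·(cosh(1.295776) − 1) = 48.206650
T_max/T_min = cosh(S/(2a)) = 1.963758

a=50.019 sag=48.207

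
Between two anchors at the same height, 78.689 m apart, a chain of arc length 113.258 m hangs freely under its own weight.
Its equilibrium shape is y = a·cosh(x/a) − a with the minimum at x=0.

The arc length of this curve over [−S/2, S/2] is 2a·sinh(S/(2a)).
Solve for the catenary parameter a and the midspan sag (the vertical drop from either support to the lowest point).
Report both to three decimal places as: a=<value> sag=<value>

a=25.693 sag=36.492

seed: a₀ = √(S³/(24(L−S))) = √(78.689³/(24·34.569)) = 24.233827
iter 1: u=1.623536  f(a)=+4.853e+00  f'(a)=-3.679e+00  a ← 24.233827 − (+4.853e+00/-3.679e+00) = 25.552722
iter 2: u=1.539738  f(a)=+4.243e-01  f'(a)=-3.062e+00  a ← 25.552722 − (+4.243e-01/-3.062e+00) = 25.691313
iter 3: u=1.531432  f(a)=+3.931e-03  f'(a)=-3.005e+00  a ← 25.691313 − (+3.931e-03/-3.005e+00) = 25.692621
iter 4: u=1.531354  f(a)=+3.443e-07  f'(a)=-3.005e+00  a ← 25.692621 − (+3.443e-07/-3.005e+00) = 25.692621
iter 5: u=1.531354  f(a)=+0.000e+00  f'(a)=-3.005e+00  a ← 25.692621 − (+0.000e+00/-3.005e+00) = 25.692621
converged: |Δa| < 1e-12 after 5 iterations
sag = a·(cosh(S/(2a)) − 1) = 25.692621·(cosh(1.531354) − 1) = 36.492220
T_max/T_min = cosh(S/(2a)) = 2.420339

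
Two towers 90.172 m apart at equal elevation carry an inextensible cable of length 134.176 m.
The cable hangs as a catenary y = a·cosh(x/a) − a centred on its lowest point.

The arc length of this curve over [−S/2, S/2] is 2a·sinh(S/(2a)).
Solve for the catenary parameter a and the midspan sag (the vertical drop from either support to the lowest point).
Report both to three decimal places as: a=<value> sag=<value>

a=28.095 sag=44.638

seed: a₀ = √(S³/(24(L−S))) = √(90.172³/(24·44.004)) = 26.348497
iter 1: u=1.711141  f(a)=+6.910e+00  f'(a)=-4.426e+00  a ← 26.348497 − (+6.910e+00/-4.426e+00) = 27.909687
iter 2: u=1.615425  f(a)=+6.618e-01  f'(a)=-3.616e+00  a ← 27.909687 − (+6.618e-01/-3.616e+00) = 28.092723
iter 3: u=1.604900  f(a)=+7.489e-03  f'(a)=-3.534e+00  a ← 28.092723 − (+7.489e-03/-3.534e+00) = 28.094843
iter 4: u=1.604779  f(a)=+9.832e-07  f'(a)=-3.533e+00  a ← 28.094843 − (+9.832e-07/-3.533e+00) = 28.094843
iter 5: u=1.604779  f(a)=+2.842e-14  f'(a)=-3.533e+00  a ← 28.094843 − (+2.842e-14/-3.533e+00) = 28.094843
converged: |Δa| < 1e-12 after 5 iterations
sag = a·(cosh(S/(2a)) − 1) = 28.094843·(cosh(1.604779) − 1) = 44.638368
T_max/T_min = cosh(S/(2a)) = 2.588846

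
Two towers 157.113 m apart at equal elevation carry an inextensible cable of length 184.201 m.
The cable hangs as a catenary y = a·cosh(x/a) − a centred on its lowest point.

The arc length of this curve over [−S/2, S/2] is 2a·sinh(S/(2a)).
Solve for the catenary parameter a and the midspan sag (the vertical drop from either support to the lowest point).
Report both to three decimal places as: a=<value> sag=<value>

seed: a₀ = √(S³/(24(L−S))) = √(157.113³/(24·27.088)) = 77.236768
iter 1: u=1.017087  f(a)=+1.436e+00  f'(a)=-7.767e-01  a ← 77.236768 − (+1.436e+00/-7.767e-01) = 79.085682
iter 2: u=0.993309  f(a)=+5.318e-02  f'(a)=-7.202e-01  a ← 79.085682 − (+5.318e-02/-7.202e-01) = 79.159533
iter 3: u=0.992382  f(a)=+7.916e-05  f'(a)=-7.180e-01  a ← 79.159533 − (+7.916e-05/-7.180e-01) = 79.159643
iter 4: u=0.992381  f(a)=+1.759e-10  f'(a)=-7.180e-01  a ← 79.159643 − (+1.759e-10/-7.180e-01) = 79.159643
iter 5: u=0.992381  f(a)=+0.000e+00  f'(a)=-7.180e-01  a ← 79.159643 − (+0.000e+00/-7.180e-01) = 79.159643
converged: |Δa| < 1e-12 after 5 iterations
sag = a·(cosh(S/(2a)) − 1) = 79.159643·(cosh(0.992381) − 1) = 42.284794
T_max/T_min = cosh(S/(2a)) = 1.534171

a=79.160 sag=42.285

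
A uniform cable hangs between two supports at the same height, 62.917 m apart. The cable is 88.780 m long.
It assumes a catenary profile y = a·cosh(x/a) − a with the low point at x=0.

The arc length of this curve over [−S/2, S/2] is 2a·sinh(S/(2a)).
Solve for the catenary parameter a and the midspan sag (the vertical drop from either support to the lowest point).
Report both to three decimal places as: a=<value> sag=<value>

a=21.165 sag=28.012

seed: a₀ = √(S³/(24(L−S))) = √(62.917³/(24·25.863)) = 20.031199
iter 1: u=1.570475  f(a)=+3.383e+00  f'(a)=-3.278e+00  a ← 20.031199 − (+3.383e+00/-3.278e+00) = 21.063345
iter 2: u=1.493519  f(a)=+2.791e-01  f'(a)=-2.758e+00  a ← 21.063345 − (+2.791e-01/-2.758e+00) = 21.164554
iter 3: u=1.486377  f(a)=+2.276e-03  f'(a)=-2.713e+00  a ← 21.164554 − (+2.276e-03/-2.713e+00) = 21.165393
iter 4: u=1.486318  f(a)=+1.542e-07  f'(a)=-2.712e+00  a ← 21.165393 − (+1.542e-07/-2.712e+00) = 21.165393
iter 5: u=1.486318  f(a)=+0.000e+00  f'(a)=-2.712e+00  a ← 21.165393 − (+0.000e+00/-2.712e+00) = 21.165393
converged: |Δa| < 1e-12 after 5 iterations
sag = a·(cosh(S/(2a)) − 1) = 21.165393·(cosh(1.486318) − 1) = 28.012305
T_max/T_min = cosh(S/(2a)) = 2.323496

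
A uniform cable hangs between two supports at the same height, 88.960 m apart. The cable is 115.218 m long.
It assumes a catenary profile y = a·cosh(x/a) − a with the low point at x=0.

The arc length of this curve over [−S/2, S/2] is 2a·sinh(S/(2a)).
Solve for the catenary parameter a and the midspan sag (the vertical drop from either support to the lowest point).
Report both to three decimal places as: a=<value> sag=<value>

seed: a₀ = √(S³/(24(L−S))) = √(88.960³/(24·26.258)) = 33.423792
iter 1: u=1.330789  f(a)=+2.426e+00  f'(a)=-1.868e+00  a ← 33.423792 − (+2.426e+00/-1.868e+00) = 34.722545
iter 2: u=1.281012  f(a)=+1.485e-01  f'(a)=-1.645e+00  a ← 34.722545 − (+1.485e-01/-1.645e+00) = 34.812831
iter 3: u=1.277690  f(a)=+6.375e-04  f'(a)=-1.631e+00  a ← 34.812831 − (+6.375e-04/-1.631e+00) = 34.813222
iter 4: u=1.277675  f(a)=+1.185e-08  f'(a)=-1.631e+00  a ← 34.813222 − (+1.185e-08/-1.631e+00) = 34.813222
iter 5: u=1.277675  f(a)=-2.842e-14  f'(a)=-1.631e+00  a ← 34.813222 − (-2.842e-14/-1.631e+00) = 34.813222
converged: |Δa| < 1e-12 after 5 iterations
sag = a·(cosh(S/(2a)) − 1) = 34.813222·(cosh(1.277675) − 1) = 32.497678
T_max/T_min = cosh(S/(2a)) = 1.933487

a=34.813 sag=32.498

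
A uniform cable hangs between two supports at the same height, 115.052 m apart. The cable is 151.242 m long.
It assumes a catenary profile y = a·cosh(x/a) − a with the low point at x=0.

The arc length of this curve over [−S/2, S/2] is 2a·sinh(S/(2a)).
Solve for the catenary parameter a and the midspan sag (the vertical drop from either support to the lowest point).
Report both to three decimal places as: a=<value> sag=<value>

seed: a₀ = √(S³/(24(L−S))) = √(115.052³/(24·36.190)) = 41.873701
iter 1: u=1.373798  f(a)=+3.573e+00  f'(a)=-2.078e+00  a ← 41.873701 − (+3.573e+00/-2.078e+00) = 43.593364
iter 2: u=1.319605  f(a)=+2.319e-01  f'(a)=-1.816e+00  a ← 43.593364 − (+2.319e-01/-1.816e+00) = 43.721059
iter 3: u=1.315750  f(a)=+1.127e-03  f'(a)=-1.798e+00  a ← 43.721059 − (+1.127e-03/-1.798e+00) = 43.721685
iter 4: u=1.315732  f(a)=+2.688e-08  f'(a)=-1.798e+00  a ← 43.721685 − (+2.688e-08/-1.798e+00) = 43.721685
iter 5: u=1.315732  f(a)=+0.000e+00  f'(a)=-1.798e+00  a ← 43.721685 − (+0.000e+00/-1.798e+00) = 43.721685
converged: |Δa| < 1e-12 after 5 iterations
sag = a·(cosh(S/(2a)) − 1) = 43.721685·(cosh(1.315732) − 1) = 43.628881
T_max/T_min = cosh(S/(2a)) = 1.997877

a=43.722 sag=43.629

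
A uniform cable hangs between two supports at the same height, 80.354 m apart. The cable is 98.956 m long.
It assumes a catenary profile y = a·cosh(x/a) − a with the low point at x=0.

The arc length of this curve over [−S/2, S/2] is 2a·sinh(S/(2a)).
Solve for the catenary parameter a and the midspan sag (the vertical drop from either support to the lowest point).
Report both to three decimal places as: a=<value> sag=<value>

a=35.216 sag=25.515

seed: a₀ = √(S³/(24(L−S))) = √(80.354³/(24·18.602)) = 34.089907
iter 1: u=1.178560  f(a)=+1.335e+00  f'(a)=-1.251e+00  a ← 34.089907 − (+1.335e+00/-1.251e+00) = 35.157725
iter 2: u=1.142764  f(a)=+6.532e-02  f'(a)=-1.131e+00  a ← 35.157725 − (+6.532e-02/-1.131e+00) = 35.215474
iter 3: u=1.140890  f(a)=+1.740e-04  f'(a)=-1.125e+00  a ← 35.215474 − (+1.740e-04/-1.125e+00) = 35.215629
iter 4: u=1.140885  f(a)=+1.243e-09  f'(a)=-1.125e+00  a ← 35.215629 − (+1.243e-09/-1.125e+00) = 35.215629
iter 5: u=1.140885  f(a)=+0.000e+00  f'(a)=-1.125e+00  a ← 35.215629 − (+0.000e+00/-1.125e+00) = 35.215629
converged: |Δa| < 1e-12 after 5 iterations
sag = a·(cosh(S/(2a)) − 1) = 35.215629·(cosh(1.140885) − 1) = 25.515030
T_max/T_min = cosh(S/(2a)) = 1.724537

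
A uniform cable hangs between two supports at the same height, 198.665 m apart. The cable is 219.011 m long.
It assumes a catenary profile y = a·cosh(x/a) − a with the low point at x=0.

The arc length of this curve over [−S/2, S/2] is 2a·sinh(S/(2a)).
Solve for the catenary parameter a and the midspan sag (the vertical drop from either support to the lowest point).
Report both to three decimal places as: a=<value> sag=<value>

seed: a₀ = √(S³/(24(L−S))) = √(198.665³/(24·20.346)) = 126.717589
iter 1: u=0.783889  f(a)=+6.343e-01  f'(a)=-3.413e-01  a ← 126.717589 − (+6.343e-01/-3.413e-01) = 128.576211
iter 2: u=0.772557  f(a)=+1.423e-02  f'(a)=-3.261e-01  a ← 128.576211 − (+1.423e-02/-3.261e-01) = 128.619830
iter 3: u=0.772295  f(a)=+7.519e-06  f'(a)=-3.258e-01  a ← 128.619830 − (+7.519e-06/-3.258e-01) = 128.619853
iter 4: u=0.772295  f(a)=+2.075e-12  f'(a)=-3.258e-01  a ← 128.619853 − (+2.075e-12/-3.258e-01) = 128.619853
converged: |Δa| < 1e-12 after 4 iterations
sag = a·(cosh(S/(2a)) − 1) = 128.619853·(cosh(0.772295) − 1) = 40.301789
T_max/T_min = cosh(S/(2a)) = 1.313340

a=128.620 sag=40.302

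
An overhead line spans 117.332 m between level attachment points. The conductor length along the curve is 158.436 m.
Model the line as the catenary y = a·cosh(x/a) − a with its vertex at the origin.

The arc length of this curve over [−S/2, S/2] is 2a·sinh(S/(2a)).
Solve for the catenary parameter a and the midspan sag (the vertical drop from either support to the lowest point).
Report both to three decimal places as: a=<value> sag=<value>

seed: a₀ = √(S³/(24(L−S))) = √(117.332³/(24·41.104)) = 40.464767
iter 1: u=1.449804  f(a)=+4.543e+00  f'(a)=-2.492e+00  a ← 40.464767 − (+4.543e+00/-2.492e+00) = 42.287640
iter 2: u=1.387308  f(a)=+3.250e-01  f'(a)=-2.147e+00  a ← 42.287640 − (+3.250e-01/-2.147e+00) = 42.439005
iter 3: u=1.382360  f(a)=+1.947e-03  f'(a)=-2.121e+00  a ← 42.439005 − (+1.947e-03/-2.121e+00) = 42.439923
iter 4: u=1.382331  f(a)=+7.078e-08  f'(a)=-2.121e+00  a ← 42.439923 − (+7.078e-08/-2.121e+00) = 42.439923
iter 5: u=1.382331  f(a)=+2.842e-14  f'(a)=-2.121e+00  a ← 42.439923 − (+2.842e-14/-2.121e+00) = 42.439923
converged: |Δa| < 1e-12 after 5 iterations
sag = a·(cosh(S/(2a)) − 1) = 42.439923·(cosh(1.382331) − 1) = 47.430198
T_max/T_min = cosh(S/(2a)) = 2.117584

a=42.440 sag=47.430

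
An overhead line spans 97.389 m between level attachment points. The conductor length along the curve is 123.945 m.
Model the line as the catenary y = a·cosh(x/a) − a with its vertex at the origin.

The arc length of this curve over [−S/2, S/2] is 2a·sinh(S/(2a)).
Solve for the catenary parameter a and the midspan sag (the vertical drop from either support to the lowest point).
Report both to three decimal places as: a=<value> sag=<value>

seed: a₀ = √(S³/(24(L−S))) = √(97.389³/(24·26.556)) = 38.069565
iter 1: u=1.279093  f(a)=+2.259e+00  f'(a)=-1.637e+00  a ← 38.069565 − (+2.259e+00/-1.637e+00) = 39.449391
iter 2: u=1.234354  f(a)=+1.286e-01  f'(a)=-1.456e+00  a ← 39.449391 − (+1.286e-01/-1.456e+00) = 39.537760
iter 3: u=1.231595  f(a)=+4.727e-04  f'(a)=-1.445e+00  a ← 39.537760 − (+4.727e-04/-1.445e+00) = 39.538087
iter 4: u=1.231585  f(a)=+6.437e-09  f'(a)=-1.445e+00  a ← 39.538087 − (+6.437e-09/-1.445e+00) = 39.538087
iter 5: u=1.231585  f(a)=+0.000e+00  f'(a)=-1.445e+00  a ← 39.538087 − (+0.000e+00/-1.445e+00) = 39.538087
converged: |Δa| < 1e-12 after 5 iterations
sag = a·(cosh(S/(2a)) − 1) = 39.538087·(cosh(1.231585) − 1) = 33.972804
T_max/T_min = cosh(S/(2a)) = 1.859242

a=39.538 sag=33.973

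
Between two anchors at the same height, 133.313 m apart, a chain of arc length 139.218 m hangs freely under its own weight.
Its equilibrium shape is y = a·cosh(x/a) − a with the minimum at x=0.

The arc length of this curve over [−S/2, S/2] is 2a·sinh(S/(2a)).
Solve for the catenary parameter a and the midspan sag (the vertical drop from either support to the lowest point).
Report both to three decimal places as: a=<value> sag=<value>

seed: a₀ = √(S³/(24(L−S))) = √(133.313³/(24·5.905)) = 129.298409
iter 1: u=0.515525  f(a)=+7.897e-02  f'(a)=-9.379e-02  a ← 129.298409 − (+7.897e-02/-9.379e-02) = 130.140352
iter 2: u=0.512189  f(a)=+7.780e-04  f'(a)=-9.195e-02  a ← 130.140352 − (+7.780e-04/-9.195e-02) = 130.148813
iter 3: u=0.512156  f(a)=+7.717e-08  f'(a)=-9.193e-02  a ← 130.148813 − (+7.717e-08/-9.193e-02) = 130.148814
iter 4: u=0.512156  f(a)=+0.000e+00  f'(a)=-9.193e-02  a ← 130.148814 − (+0.000e+00/-9.193e-02) = 130.148814
converged: |Δa| < 1e-12 after 4 iterations
sag = a·(cosh(S/(2a)) − 1) = 130.148814·(cosh(0.512156) − 1) = 17.445653
T_max/T_min = cosh(S/(2a)) = 1.134044

a=130.149 sag=17.446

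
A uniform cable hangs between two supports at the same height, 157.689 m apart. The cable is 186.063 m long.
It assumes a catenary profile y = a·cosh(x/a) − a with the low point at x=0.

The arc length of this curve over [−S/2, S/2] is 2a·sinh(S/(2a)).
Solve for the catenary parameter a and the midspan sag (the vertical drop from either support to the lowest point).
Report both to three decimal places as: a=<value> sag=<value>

seed: a₀ = √(S³/(24(L−S))) = √(157.689³/(24·28.374)) = 75.881550
iter 1: u=1.039047  f(a)=+1.572e+00  f'(a)=-8.318e-01  a ← 75.881550 − (+1.572e+00/-8.318e-01) = 77.771053
iter 2: u=1.013803  f(a)=+6.062e-02  f'(a)=-7.687e-01  a ← 77.771053 − (+6.062e-02/-7.687e-01) = 77.849907
iter 3: u=1.012776  f(a)=+9.819e-05  f'(a)=-7.662e-01  a ← 77.849907 − (+9.819e-05/-7.662e-01) = 77.850035
iter 4: u=1.012774  f(a)=+2.586e-10  f'(a)=-7.662e-01  a ← 77.850035 − (+2.586e-10/-7.662e-01) = 77.850035
iter 5: u=1.012774  f(a)=+0.000e+00  f'(a)=-7.662e-01  a ← 77.850035 − (+0.000e+00/-7.662e-01) = 77.850035
converged: |Δa| < 1e-12 after 5 iterations
sag = a·(cosh(S/(2a)) − 1) = 77.850035·(cosh(1.012774) − 1) = 43.457376
T_max/T_min = cosh(S/(2a)) = 1.558219

a=77.850 sag=43.457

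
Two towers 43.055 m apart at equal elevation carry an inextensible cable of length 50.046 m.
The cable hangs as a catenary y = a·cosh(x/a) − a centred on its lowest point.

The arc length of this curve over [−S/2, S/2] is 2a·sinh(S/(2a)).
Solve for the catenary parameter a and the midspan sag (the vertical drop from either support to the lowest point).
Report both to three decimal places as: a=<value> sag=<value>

seed: a₀ = √(S³/(24(L−S))) = √(43.055³/(24·6.991)) = 21.810224
iter 1: u=0.987037  f(a)=+3.486e-01  f'(a)=-7.057e-01  a ← 21.810224 − (+3.486e-01/-7.057e-01) = 22.304104
iter 2: u=0.965181  f(a)=+1.219e-02  f'(a)=-6.572e-01  a ← 22.304104 − (+1.219e-02/-6.572e-01) = 22.322655
iter 3: u=0.964379  f(a)=+1.611e-05  f'(a)=-6.554e-01  a ← 22.322655 − (+1.611e-05/-6.554e-01) = 22.322680
iter 4: u=0.964378  f(a)=+2.822e-11  f'(a)=-6.554e-01  a ← 22.322680 − (+2.822e-11/-6.554e-01) = 22.322680
iter 5: u=0.964378  f(a)=+0.000e+00  f'(a)=-6.554e-01  a ← 22.322680 − (+0.000e+00/-6.554e-01) = 22.322680
converged: |Δa| < 1e-12 after 5 iterations
sag = a·(cosh(S/(2a)) − 1) = 22.322680·(cosh(0.964378) − 1) = 11.210178
T_max/T_min = cosh(S/(2a)) = 1.502188

a=22.323 sag=11.210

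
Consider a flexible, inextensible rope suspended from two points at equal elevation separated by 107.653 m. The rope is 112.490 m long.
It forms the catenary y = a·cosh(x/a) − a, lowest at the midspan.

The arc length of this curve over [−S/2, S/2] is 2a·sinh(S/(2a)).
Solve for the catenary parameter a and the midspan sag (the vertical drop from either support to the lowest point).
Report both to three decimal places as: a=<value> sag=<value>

seed: a₀ = √(S³/(24(L−S))) = √(107.653³/(24·4.837)) = 103.668196
iter 1: u=0.519219  f(a)=+6.562e-02  f'(a)=-9.586e-02  a ← 103.668196 − (+6.562e-02/-9.586e-02) = 104.352758
iter 2: u=0.515813  f(a)=+6.557e-04  f'(a)=-9.395e-02  a ← 104.352758 − (+6.557e-04/-9.395e-02) = 104.359736
iter 3: u=0.515778  f(a)=+6.693e-08  f'(a)=-9.393e-02  a ← 104.359736 − (+6.693e-08/-9.393e-02) = 104.359737
iter 4: u=0.515778  f(a)=-1.421e-14  f'(a)=-9.393e-02  a ← 104.359737 − (-1.421e-14/-9.393e-02) = 104.359737
converged: |Δa| < 1e-12 after 4 iterations
sag = a·(cosh(S/(2a)) − 1) = 104.359737·(cosh(0.515778) − 1) = 14.191749
T_max/T_min = cosh(S/(2a)) = 1.135989

a=104.360 sag=14.192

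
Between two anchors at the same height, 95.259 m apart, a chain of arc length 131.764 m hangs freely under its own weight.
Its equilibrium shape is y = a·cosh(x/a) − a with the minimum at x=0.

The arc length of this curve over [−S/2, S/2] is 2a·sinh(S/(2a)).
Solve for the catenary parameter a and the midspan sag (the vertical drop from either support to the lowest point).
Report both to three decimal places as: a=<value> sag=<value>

seed: a₀ = √(S³/(24(L−S))) = √(95.259³/(24·36.505)) = 31.410672
iter 1: u=1.516348  f(a)=+4.434e+00  f'(a)=-2.905e+00  a ← 31.410672 − (+4.434e+00/-2.905e+00) = 32.937228
iter 2: u=1.446069  f(a)=+3.437e-01  f'(a)=-2.470e+00  a ← 32.937228 − (+3.437e-01/-2.470e+00) = 33.076382
iter 3: u=1.439985  f(a)=+2.449e-03  f'(a)=-2.435e+00  a ← 33.076382 − (+2.449e-03/-2.435e+00) = 33.077388
iter 4: u=1.439941  f(a)=+1.263e-07  f'(a)=-2.435e+00  a ← 33.077388 − (+1.263e-07/-2.435e+00) = 33.077388
iter 5: u=1.439941  f(a)=+0.000e+00  f'(a)=-2.435e+00  a ← 33.077388 − (+0.000e+00/-2.435e+00) = 33.077388
converged: |Δa| < 1e-12 after 5 iterations
sag = a·(cosh(S/(2a)) − 1) = 33.077388·(cosh(1.439941) − 1) = 40.642023
T_max/T_min = cosh(S/(2a)) = 2.228695

a=33.077 sag=40.642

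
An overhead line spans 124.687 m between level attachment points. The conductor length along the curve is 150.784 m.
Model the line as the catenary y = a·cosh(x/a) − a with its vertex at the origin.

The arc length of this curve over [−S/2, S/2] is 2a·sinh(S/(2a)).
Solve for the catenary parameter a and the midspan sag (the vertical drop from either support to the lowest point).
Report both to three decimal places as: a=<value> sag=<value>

a=57.301 sag=37.395

seed: a₀ = √(S³/(24(L−S))) = √(124.687³/(24·26.097)) = 55.632791
iter 1: u=1.120625  f(a)=+1.688e+00  f'(a)=-1.061e+00  a ← 55.632791 − (+1.688e+00/-1.061e+00) = 57.223585
iter 2: u=1.089472  f(a)=+7.513e-02  f'(a)=-9.689e-01  a ← 57.223585 − (+7.513e-02/-9.689e-01) = 57.301131
iter 3: u=1.087998  f(a)=+1.641e-04  f'(a)=-9.646e-01  a ← 57.301131 − (+1.641e-04/-9.646e-01) = 57.301301
iter 4: u=1.087994  f(a)=+7.865e-10  f'(a)=-9.646e-01  a ← 57.301301 − (+7.865e-10/-9.646e-01) = 57.301301
iter 5: u=1.087994  f(a)=-2.842e-14  f'(a)=-9.646e-01  a ← 57.301301 − (-2.842e-14/-9.646e-01) = 57.301301
converged: |Δa| < 1e-12 after 5 iterations
sag = a·(cosh(S/(2a)) − 1) = 57.301301·(cosh(1.087994) − 1) = 37.395018
T_max/T_min = cosh(S/(2a)) = 1.652603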